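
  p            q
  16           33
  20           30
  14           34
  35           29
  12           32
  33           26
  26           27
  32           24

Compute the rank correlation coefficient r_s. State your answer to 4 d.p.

-0.7619

Rank p: 3, 4, 2, 8, 1, 7, 5, 6
Rank q: 7, 5, 8, 4, 6, 2, 3, 1
d = rank(p) − rank(q): -4, -1, -6, 4, -5, 5, 2, 5; Σd² = 148
ρ = 1 − 6Σd² / [n(n²−1)] = 1 − 6×148 / (8×63) = 1 − 888/504 ≈ -0.7619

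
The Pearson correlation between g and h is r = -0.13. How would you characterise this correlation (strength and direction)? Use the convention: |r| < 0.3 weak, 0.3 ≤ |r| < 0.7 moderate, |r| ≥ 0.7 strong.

r = -0.13 < 0 so the relationship is negative.
|r| = 0.13, which falls in the weak range.

weak negative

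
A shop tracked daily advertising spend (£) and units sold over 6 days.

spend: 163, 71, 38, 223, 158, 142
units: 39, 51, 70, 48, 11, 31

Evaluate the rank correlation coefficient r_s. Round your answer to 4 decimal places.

-0.4857

Rank spend: 5, 2, 1, 6, 4, 3
Rank units: 3, 5, 6, 4, 1, 2
d = rank(spend) − rank(units): 2, -3, -5, 2, 3, 1; Σd² = 52
ρ = 1 − 6Σd² / [n(n²−1)] = 1 − 6×52 / (6×35) = 1 − 312/210 ≈ -0.4857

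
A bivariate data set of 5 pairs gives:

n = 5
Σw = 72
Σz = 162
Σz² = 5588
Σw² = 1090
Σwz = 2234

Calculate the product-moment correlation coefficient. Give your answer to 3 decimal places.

r = (nΣwz − ΣwΣz) / √[(nΣw² − (Σw)²)(nΣz² − (Σz)²)]
Numerator: 5×2234 − 72×162 = -494
Denominator: √[(5450 − 5184)(27940 − 26244)] = √[266 × 1696] = 671.6666
r = -494 / 671.6666 ≈ -0.735

-0.735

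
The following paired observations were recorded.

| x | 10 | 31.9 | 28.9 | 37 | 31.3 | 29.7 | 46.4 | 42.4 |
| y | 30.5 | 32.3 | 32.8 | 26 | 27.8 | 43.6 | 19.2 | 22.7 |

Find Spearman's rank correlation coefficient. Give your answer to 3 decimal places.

-0.786

Rank x: 1, 5, 2, 6, 4, 3, 8, 7
Rank y: 5, 6, 7, 3, 4, 8, 1, 2
d = rank(x) − rank(y): -4, -1, -5, 3, 0, -5, 7, 5; Σd² = 150
ρ = 1 − 6Σd² / [n(n²−1)] = 1 − 6×150 / (8×63) = 1 − 900/504 ≈ -0.786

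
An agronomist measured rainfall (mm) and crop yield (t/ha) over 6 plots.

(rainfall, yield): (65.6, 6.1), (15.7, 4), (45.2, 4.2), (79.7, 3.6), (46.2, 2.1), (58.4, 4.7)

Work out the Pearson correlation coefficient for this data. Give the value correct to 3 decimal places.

0.221

n = 6, Σx = 310.8, Σy = 24.7, Σx² = 18489.98, Σy² = 110.31, Σxy = 1311.22
nΣxy − ΣxΣy = 7867.32 − 7676.76 = 190.56
nΣx² − (Σx)² = 110939.88 − 96596.64 = 14343.24; nΣy² − (Σy)² = 661.86 − 610.09 = 51.77
r = 190.56 / √(14343.24 × 51.77) = 190.56 / 861.7131 ≈ 0.221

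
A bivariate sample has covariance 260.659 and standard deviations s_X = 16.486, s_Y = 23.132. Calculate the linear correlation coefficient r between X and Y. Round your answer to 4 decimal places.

r = Cov(X,Y) / (s_X · s_Y) = 260.659 / (16.486 × 23.132)
  = 260.659 / 381.3542 ≈ 0.6835

0.6835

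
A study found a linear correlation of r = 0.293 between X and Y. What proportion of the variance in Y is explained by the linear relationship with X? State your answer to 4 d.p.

0.0858

r² = (0.293)² = 0.0858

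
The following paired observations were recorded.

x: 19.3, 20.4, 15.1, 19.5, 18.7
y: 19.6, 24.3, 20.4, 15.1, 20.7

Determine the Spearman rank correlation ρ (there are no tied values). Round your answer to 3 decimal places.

0.100

Rank x: 3, 5, 1, 4, 2
Rank y: 2, 5, 3, 1, 4
d = rank(x) − rank(y): 1, 0, -2, 3, -2; Σd² = 18
ρ = 1 − 6Σd² / [n(n²−1)] = 1 − 6×18 / (5×24) = 1 − 108/120 ≈ 0.100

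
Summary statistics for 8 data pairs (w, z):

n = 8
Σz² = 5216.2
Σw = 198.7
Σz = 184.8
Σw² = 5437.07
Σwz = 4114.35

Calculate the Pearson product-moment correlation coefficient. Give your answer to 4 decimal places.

r = (nΣwz − ΣwΣz) / √[(nΣw² − (Σw)²)(nΣz² − (Σz)²)]
Numerator: 8×4114.35 − 198.7×184.8 = -3804.96
Denominator: √[(43496.56 − 39481.69)(41729.6 − 34151.04)] = √[4014.87 × 7578.56] = 5516.0614
r = -3804.96 / 5516.0614 ≈ -0.6898

-0.6898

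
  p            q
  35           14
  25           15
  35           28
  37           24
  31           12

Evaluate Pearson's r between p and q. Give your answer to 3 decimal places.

n = 5, Σp = 163, Σq = 93, Σp² = 5405, Σq² = 1925, Σpq = 3105
nΣpq − ΣpΣq = 15525 − 15159 = 366
nΣp² − (Σp)² = 27025 − 26569 = 456; nΣq² − (Σq)² = 9625 − 8649 = 976
r = 366 / √(456 × 976) = 366 / 667.1252 ≈ 0.549

0.549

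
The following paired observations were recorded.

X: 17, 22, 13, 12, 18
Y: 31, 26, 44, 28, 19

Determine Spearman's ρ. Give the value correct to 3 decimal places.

-0.600

Rank X: 3, 5, 2, 1, 4
Rank Y: 4, 2, 5, 3, 1
d = rank(X) − rank(Y): -1, 3, -3, -2, 3; Σd² = 32
ρ = 1 − 6Σd² / [n(n²−1)] = 1 − 6×32 / (5×24) = 1 − 192/120 ≈ -0.600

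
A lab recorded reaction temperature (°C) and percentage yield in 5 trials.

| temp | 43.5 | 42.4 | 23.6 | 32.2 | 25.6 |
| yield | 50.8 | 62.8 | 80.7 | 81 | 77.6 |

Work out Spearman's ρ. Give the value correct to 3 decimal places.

-0.700

Rank temp: 5, 4, 1, 3, 2
Rank yield: 1, 2, 4, 5, 3
d = rank(temp) − rank(yield): 4, 2, -3, -2, -1; Σd² = 34
ρ = 1 − 6Σd² / [n(n²−1)] = 1 − 6×34 / (5×24) = 1 − 204/120 ≈ -0.700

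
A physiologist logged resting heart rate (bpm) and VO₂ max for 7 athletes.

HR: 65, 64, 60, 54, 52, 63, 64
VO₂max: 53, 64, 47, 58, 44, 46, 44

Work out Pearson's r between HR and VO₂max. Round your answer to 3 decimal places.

n = 7, Σx = 422, Σy = 356, Σx² = 25606, Σy² = 18466, Σxy = 21495
nΣxy − ΣxΣy = 150465 − 150232 = 233
nΣx² − (Σx)² = 179242 − 178084 = 1158; nΣy² − (Σy)² = 129262 − 126736 = 2526
r = 233 / √(1158 × 2526) = 233 / 1710.2947 ≈ 0.136

0.136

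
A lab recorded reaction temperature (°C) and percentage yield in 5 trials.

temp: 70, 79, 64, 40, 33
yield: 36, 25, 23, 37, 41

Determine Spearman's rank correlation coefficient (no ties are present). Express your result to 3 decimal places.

Rank temp: 4, 5, 3, 2, 1
Rank yield: 3, 2, 1, 4, 5
d = rank(temp) − rank(yield): 1, 3, 2, -2, -4; Σd² = 34
ρ = 1 − 6Σd² / [n(n²−1)] = 1 − 6×34 / (5×24) = 1 − 204/120 ≈ -0.700

-0.700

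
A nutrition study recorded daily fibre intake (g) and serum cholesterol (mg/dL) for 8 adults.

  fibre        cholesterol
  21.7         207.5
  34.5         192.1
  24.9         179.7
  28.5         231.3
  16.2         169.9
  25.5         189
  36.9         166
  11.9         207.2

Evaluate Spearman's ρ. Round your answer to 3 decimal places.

Rank fibre: 3, 7, 4, 6, 2, 5, 8, 1
Rank cholesterol: 7, 5, 3, 8, 2, 4, 1, 6
d = rank(fibre) − rank(cholesterol): -4, 2, 1, -2, 0, 1, 7, -5; Σd² = 100
ρ = 1 − 6Σd² / [n(n²−1)] = 1 − 6×100 / (8×63) = 1 − 600/504 ≈ -0.190

-0.190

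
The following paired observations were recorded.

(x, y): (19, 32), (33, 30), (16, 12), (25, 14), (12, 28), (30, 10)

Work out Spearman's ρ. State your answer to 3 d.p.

Rank x: 3, 6, 2, 4, 1, 5
Rank y: 6, 5, 2, 3, 4, 1
d = rank(x) − rank(y): -3, 1, 0, 1, -3, 4; Σd² = 36
ρ = 1 − 6Σd² / [n(n²−1)] = 1 − 6×36 / (6×35) = 1 − 216/210 ≈ -0.029

-0.029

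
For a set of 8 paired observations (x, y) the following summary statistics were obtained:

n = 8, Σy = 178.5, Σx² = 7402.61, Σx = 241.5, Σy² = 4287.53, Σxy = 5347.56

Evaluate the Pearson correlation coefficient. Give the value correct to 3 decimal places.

-0.221

r = (nΣxy − ΣxΣy) / √[(nΣx² − (Σx)²)(nΣy² − (Σy)²)]
Numerator: 8×5347.56 − 241.5×178.5 = -327.27
Denominator: √[(59220.88 − 58322.25)(34300.24 − 31862.25)] = √[898.63 × 2437.99] = 1480.1523
r = -327.27 / 1480.1523 ≈ -0.221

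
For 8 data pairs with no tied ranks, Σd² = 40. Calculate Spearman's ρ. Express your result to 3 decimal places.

ρ = 1 − 6Σd² / [n(n²−1)] = 1 − 6×40 / (8×63)
  = 1 − 240/504 = 1 − 0.4762 ≈ 0.524

0.524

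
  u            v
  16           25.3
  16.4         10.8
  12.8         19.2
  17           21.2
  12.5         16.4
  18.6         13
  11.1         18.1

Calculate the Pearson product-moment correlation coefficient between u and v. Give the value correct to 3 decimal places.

n = 7, Σu = 104.4, Σv = 124, Σu² = 1603.22, Σv² = 2340.38, Σuv = 1835.79
nΣuv − ΣuΣv = 12850.53 − 12945.6 = -95.07
nΣu² − (Σu)² = 11222.54 − 10899.36 = 323.18; nΣv² − (Σv)² = 16382.66 − 15376 = 1006.66
r = -95.07 / √(323.18 × 1006.66) = -95.07 / 570.3792 ≈ -0.167

-0.167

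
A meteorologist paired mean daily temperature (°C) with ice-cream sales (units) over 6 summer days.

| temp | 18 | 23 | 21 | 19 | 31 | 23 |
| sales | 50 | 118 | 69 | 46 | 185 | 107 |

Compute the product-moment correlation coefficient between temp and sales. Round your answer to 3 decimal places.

0.979

n = 6, Σx = 135, Σy = 575, Σx² = 3145, Σy² = 68975, Σxy = 14133
nΣxy − ΣxΣy = 84798 − 77625 = 7173
nΣx² − (Σx)² = 18870 − 18225 = 645; nΣy² − (Σy)² = 413850 − 330625 = 83225
r = 7173 / √(645 × 83225) = 7173 / 7326.6722 ≈ 0.979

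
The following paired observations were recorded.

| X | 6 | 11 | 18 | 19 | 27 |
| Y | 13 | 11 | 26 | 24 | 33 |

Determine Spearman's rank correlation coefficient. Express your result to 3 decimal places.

Rank X: 1, 2, 3, 4, 5
Rank Y: 2, 1, 4, 3, 5
d = rank(X) − rank(Y): -1, 1, -1, 1, 0; Σd² = 4
ρ = 1 − 6Σd² / [n(n²−1)] = 1 − 6×4 / (5×24) = 1 − 24/120 ≈ 0.800

0.800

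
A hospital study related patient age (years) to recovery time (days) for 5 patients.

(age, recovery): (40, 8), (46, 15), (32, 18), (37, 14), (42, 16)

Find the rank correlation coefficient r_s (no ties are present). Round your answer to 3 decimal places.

-0.200

Rank age: 3, 5, 1, 2, 4
Rank recovery: 1, 3, 5, 2, 4
d = rank(age) − rank(recovery): 2, 2, -4, 0, 0; Σd² = 24
ρ = 1 − 6Σd² / [n(n²−1)] = 1 − 6×24 / (5×24) = 1 − 144/120 ≈ -0.200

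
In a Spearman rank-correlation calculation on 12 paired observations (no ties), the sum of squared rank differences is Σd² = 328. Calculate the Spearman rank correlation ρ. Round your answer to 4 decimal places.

-0.1469

ρ = 1 − 6Σd² / [n(n²−1)] = 1 − 6×328 / (12×143)
  = 1 − 1968/1716 = 1 − 1.14685 ≈ -0.1469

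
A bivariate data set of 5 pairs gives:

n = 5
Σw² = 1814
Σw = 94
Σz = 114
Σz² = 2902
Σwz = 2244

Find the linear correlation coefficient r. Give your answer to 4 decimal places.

0.8468

r = (nΣwz − ΣwΣz) / √[(nΣw² − (Σw)²)(nΣz² − (Σz)²)]
Numerator: 5×2244 − 94×114 = 504
Denominator: √[(9070 − 8836)(14510 − 12996)] = √[234 × 1514] = 595.2109
r = 504 / 595.2109 ≈ 0.8468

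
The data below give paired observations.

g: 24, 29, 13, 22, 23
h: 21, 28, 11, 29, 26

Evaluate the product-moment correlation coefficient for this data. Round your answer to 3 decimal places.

0.828

n = 5, Σg = 111, Σh = 115, Σg² = 2599, Σh² = 2863, Σgh = 2695
nΣgh − ΣgΣh = 13475 − 12765 = 710
nΣg² − (Σg)² = 12995 − 12321 = 674; nΣh² − (Σh)² = 14315 − 13225 = 1090
r = 710 / √(674 × 1090) = 710 / 857.1231 ≈ 0.828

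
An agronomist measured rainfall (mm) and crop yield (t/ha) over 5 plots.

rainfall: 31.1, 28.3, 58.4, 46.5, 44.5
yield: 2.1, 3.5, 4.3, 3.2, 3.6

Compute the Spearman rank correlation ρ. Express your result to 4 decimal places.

Rank rainfall: 2, 1, 5, 4, 3
Rank yield: 1, 3, 5, 2, 4
d = rank(rainfall) − rank(yield): 1, -2, 0, 2, -1; Σd² = 10
ρ = 1 − 6Σd² / [n(n²−1)] = 1 − 6×10 / (5×24) = 1 − 60/120 ≈ 0.5000

0.5000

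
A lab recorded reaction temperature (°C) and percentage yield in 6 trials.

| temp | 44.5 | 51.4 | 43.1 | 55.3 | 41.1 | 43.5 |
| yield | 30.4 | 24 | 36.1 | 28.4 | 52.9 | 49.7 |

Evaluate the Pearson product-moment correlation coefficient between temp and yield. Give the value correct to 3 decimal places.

n = 6, Σx = 278.9, Σy = 221.5, Σx² = 13119.37, Σy² = 8878.43, Σxy = 10048.97
nΣxy − ΣxΣy = 60293.82 − 61776.35 = -1482.53
nΣx² − (Σx)² = 78716.22 − 77785.21 = 931.01; nΣy² − (Σy)² = 53270.58 − 49062.25 = 4208.33
r = -1482.53 / √(931.01 × 4208.33) = -1482.53 / 1979.3932 ≈ -0.749

-0.749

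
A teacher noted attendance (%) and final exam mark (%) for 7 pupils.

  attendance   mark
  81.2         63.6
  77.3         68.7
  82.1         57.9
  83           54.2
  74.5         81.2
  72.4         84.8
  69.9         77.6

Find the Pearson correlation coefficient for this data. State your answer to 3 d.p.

-0.917

n = 7, Σx = 540.4, Σy = 488, Σx² = 41876.16, Σy² = 34860.94, Σxy = 37340.18
nΣxy − ΣxΣy = 261381.26 − 263715.2 = -2333.94
nΣx² − (Σx)² = 293133.12 − 292032.16 = 1100.96; nΣy² − (Σy)² = 244026.58 − 238144 = 5882.58
r = -2333.94 / √(1100.96 × 5882.58) = -2333.94 / 2544.8940 ≈ -0.917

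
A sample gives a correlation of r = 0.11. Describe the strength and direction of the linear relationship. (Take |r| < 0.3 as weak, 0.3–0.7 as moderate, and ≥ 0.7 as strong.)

r = 0.11 > 0 so the relationship is positive.
|r| = 0.11, which falls in the weak range.

weak positive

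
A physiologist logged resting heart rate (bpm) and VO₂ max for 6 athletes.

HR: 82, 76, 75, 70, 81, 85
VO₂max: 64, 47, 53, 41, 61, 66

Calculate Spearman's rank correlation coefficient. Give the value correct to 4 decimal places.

0.9429

Rank HR: 5, 3, 2, 1, 4, 6
Rank VO₂max: 5, 2, 3, 1, 4, 6
d = rank(HR) − rank(VO₂max): 0, 1, -1, 0, 0, 0; Σd² = 2
ρ = 1 − 6Σd² / [n(n²−1)] = 1 − 6×2 / (6×35) = 1 − 12/210 ≈ 0.9429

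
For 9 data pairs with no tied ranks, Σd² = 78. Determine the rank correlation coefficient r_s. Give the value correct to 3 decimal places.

ρ = 1 − 6Σd² / [n(n²−1)] = 1 − 6×78 / (9×80)
  = 1 − 468/720 = 1 − 0.6500 ≈ 0.350

0.350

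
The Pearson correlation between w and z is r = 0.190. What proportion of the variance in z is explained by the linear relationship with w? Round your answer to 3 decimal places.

0.036

r² = (0.190)² = 0.036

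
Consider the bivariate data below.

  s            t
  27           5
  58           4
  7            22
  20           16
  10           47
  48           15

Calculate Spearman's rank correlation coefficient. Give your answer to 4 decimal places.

-0.8857

Rank s: 4, 6, 1, 3, 2, 5
Rank t: 2, 1, 5, 4, 6, 3
d = rank(s) − rank(t): 2, 5, -4, -1, -4, 2; Σd² = 66
ρ = 1 − 6Σd² / [n(n²−1)] = 1 − 6×66 / (6×35) = 1 − 396/210 ≈ -0.8857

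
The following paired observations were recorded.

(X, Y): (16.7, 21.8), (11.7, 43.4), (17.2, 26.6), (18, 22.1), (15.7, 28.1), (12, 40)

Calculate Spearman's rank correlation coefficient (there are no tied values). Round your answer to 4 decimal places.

-0.8286

Rank X: 4, 1, 5, 6, 3, 2
Rank Y: 1, 6, 3, 2, 4, 5
d = rank(X) − rank(Y): 3, -5, 2, 4, -1, -3; Σd² = 64
ρ = 1 − 6Σd² / [n(n²−1)] = 1 − 6×64 / (6×35) = 1 − 384/210 ≈ -0.8286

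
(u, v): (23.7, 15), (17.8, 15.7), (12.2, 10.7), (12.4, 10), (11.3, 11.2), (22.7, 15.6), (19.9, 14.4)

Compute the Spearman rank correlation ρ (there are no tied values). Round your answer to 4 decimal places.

0.6071

Rank u: 7, 4, 2, 3, 1, 6, 5
Rank v: 5, 7, 2, 1, 3, 6, 4
d = rank(u) − rank(v): 2, -3, 0, 2, -2, 0, 1; Σd² = 22
ρ = 1 − 6Σd² / [n(n²−1)] = 1 − 6×22 / (7×48) = 1 − 132/336 ≈ 0.6071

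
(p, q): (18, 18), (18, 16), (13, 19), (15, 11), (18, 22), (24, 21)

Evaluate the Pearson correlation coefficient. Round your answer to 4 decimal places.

0.4554

n = 6, Σp = 106, Σq = 107, Σp² = 1942, Σq² = 1987, Σpq = 1924
nΣpq − ΣpΣq = 11544 − 11342 = 202
nΣp² − (Σp)² = 11652 − 11236 = 416; nΣq² − (Σq)² = 11922 − 11449 = 473
r = 202 / √(416 × 473) = 202 / 443.5854 ≈ 0.4554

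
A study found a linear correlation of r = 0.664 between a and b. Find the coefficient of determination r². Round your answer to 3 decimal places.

0.441

r² = (0.664)² = 0.441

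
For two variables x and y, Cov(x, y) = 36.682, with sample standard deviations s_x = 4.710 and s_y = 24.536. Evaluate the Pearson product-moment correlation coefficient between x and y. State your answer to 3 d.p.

r = Cov(x,y) / (s_x · s_y) = 36.682 / (4.710 × 24.536)
  = 36.682 / 115.5646 ≈ 0.317

0.317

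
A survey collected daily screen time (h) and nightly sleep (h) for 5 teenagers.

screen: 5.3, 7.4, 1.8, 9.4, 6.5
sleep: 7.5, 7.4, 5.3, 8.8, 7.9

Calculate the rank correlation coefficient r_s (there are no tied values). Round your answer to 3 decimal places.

0.700

Rank screen: 2, 4, 1, 5, 3
Rank sleep: 3, 2, 1, 5, 4
d = rank(screen) − rank(sleep): -1, 2, 0, 0, -1; Σd² = 6
ρ = 1 − 6Σd² / [n(n²−1)] = 1 − 6×6 / (5×24) = 1 − 36/120 ≈ 0.700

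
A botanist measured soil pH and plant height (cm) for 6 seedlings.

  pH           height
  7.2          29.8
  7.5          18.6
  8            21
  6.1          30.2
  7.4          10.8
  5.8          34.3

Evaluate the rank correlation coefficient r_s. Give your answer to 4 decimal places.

-0.7714

Rank pH: 3, 5, 6, 2, 4, 1
Rank height: 4, 2, 3, 5, 1, 6
d = rank(pH) − rank(height): -1, 3, 3, -3, 3, -5; Σd² = 62
ρ = 1 − 6Σd² / [n(n²−1)] = 1 − 6×62 / (6×35) = 1 − 372/210 ≈ -0.7714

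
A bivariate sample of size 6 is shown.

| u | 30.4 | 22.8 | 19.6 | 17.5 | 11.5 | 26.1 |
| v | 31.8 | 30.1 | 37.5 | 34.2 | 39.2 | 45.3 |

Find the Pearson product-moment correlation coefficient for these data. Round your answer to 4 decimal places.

n = 6, Σu = 127.9, Σv = 218.1, Σu² = 2947.87, Σv² = 8081.87, Σuv = 4619.63
nΣuv − ΣuΣv = 27717.78 − 27894.99 = -177.21
nΣu² − (Σu)² = 17687.22 − 16358.41 = 1328.81; nΣv² − (Σv)² = 48491.22 − 47567.61 = 923.61
r = -177.21 / √(1328.81 × 923.61) = -177.21 / 1107.8367 ≈ -0.1600

-0.1600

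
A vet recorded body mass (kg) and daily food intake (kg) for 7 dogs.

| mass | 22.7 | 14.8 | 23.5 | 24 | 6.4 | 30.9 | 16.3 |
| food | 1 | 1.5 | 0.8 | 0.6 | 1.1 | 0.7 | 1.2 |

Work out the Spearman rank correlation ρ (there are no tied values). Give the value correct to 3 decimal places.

Rank mass: 4, 2, 5, 6, 1, 7, 3
Rank food: 4, 7, 3, 1, 5, 2, 6
d = rank(mass) − rank(food): 0, -5, 2, 5, -4, 5, -3; Σd² = 104
ρ = 1 − 6Σd² / [n(n²−1)] = 1 − 6×104 / (7×48) = 1 − 624/336 ≈ -0.857

-0.857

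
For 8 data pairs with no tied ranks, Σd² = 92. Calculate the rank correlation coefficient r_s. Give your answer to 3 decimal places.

ρ = 1 − 6Σd² / [n(n²−1)] = 1 − 6×92 / (8×63)
  = 1 − 552/504 = 1 − 1.0952 ≈ -0.095

-0.095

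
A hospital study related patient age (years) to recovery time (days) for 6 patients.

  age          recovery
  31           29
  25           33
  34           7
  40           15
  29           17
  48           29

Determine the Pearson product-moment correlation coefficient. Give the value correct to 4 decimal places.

-0.0899

n = 6, Σx = 207, Σy = 130, Σx² = 7487, Σy² = 3334, Σxy = 4447
nΣxy − ΣxΣy = 26682 − 26910 = -228
nΣx² − (Σx)² = 44922 − 42849 = 2073; nΣy² − (Σy)² = 20004 − 16900 = 3104
r = -228 / √(2073 × 3104) = -228 / 2536.6498 ≈ -0.0899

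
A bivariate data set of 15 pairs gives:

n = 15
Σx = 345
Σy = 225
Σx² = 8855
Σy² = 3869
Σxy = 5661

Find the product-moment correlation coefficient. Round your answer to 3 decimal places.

0.721

r = (nΣxy − ΣxΣy) / √[(nΣx² − (Σx)²)(nΣy² − (Σy)²)]
Numerator: 15×5661 − 345×225 = 7290
Denominator: √[(132825 − 119025)(58035 − 50625)] = √[13800 × 7410] = 10112.2698
r = 7290 / 10112.2698 ≈ 0.721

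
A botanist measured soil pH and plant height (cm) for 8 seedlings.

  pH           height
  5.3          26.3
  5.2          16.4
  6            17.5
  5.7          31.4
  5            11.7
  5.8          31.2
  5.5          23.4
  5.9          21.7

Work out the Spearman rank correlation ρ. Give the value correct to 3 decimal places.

Rank pH: 3, 2, 8, 5, 1, 6, 4, 7
Rank height: 6, 2, 3, 8, 1, 7, 5, 4
d = rank(pH) − rank(height): -3, 0, 5, -3, 0, -1, -1, 3; Σd² = 54
ρ = 1 − 6Σd² / [n(n²−1)] = 1 − 6×54 / (8×63) = 1 − 324/504 ≈ 0.357

0.357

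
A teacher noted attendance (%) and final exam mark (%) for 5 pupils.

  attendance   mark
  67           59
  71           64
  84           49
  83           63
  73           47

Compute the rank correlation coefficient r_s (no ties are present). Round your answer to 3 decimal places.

Rank attendance: 1, 2, 5, 4, 3
Rank mark: 3, 5, 2, 4, 1
d = rank(attendance) − rank(mark): -2, -3, 3, 0, 2; Σd² = 26
ρ = 1 − 6Σd² / [n(n²−1)] = 1 − 6×26 / (5×24) = 1 − 156/120 ≈ -0.300

-0.300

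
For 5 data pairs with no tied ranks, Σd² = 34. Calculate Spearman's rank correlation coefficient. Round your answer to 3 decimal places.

ρ = 1 − 6Σd² / [n(n²−1)] = 1 − 6×34 / (5×24)
  = 1 − 204/120 = 1 − 1.7000 ≈ -0.700

-0.700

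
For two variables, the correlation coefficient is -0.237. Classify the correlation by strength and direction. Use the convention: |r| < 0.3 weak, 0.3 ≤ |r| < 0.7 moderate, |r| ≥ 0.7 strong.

weak negative

r = -0.237 < 0 so the relationship is negative.
|r| = 0.237, which falls in the weak range.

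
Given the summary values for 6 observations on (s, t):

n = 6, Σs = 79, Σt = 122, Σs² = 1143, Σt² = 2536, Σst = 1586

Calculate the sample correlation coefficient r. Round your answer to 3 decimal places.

r = (nΣst − ΣsΣt) / √[(nΣs² − (Σs)²)(nΣt² − (Σt)²)]
Numerator: 6×1586 − 79×122 = -122
Denominator: √[(6858 − 6241)(15216 − 14884)] = √[617 × 332] = 452.5970
r = -122 / 452.5970 ≈ -0.270

-0.270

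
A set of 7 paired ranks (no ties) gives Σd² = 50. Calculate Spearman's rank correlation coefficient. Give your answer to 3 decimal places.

0.107

ρ = 1 − 6Σd² / [n(n²−1)] = 1 − 6×50 / (7×48)
  = 1 − 300/336 = 1 − 0.8929 ≈ 0.107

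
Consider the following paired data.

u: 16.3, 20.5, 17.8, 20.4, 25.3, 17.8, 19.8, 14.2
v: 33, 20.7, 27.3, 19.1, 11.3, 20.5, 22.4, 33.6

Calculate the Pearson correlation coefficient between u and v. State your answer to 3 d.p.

-0.934

n = 8, Σu = 152.1, Σv = 187.9, Σu² = 2969.55, Σv² = 4806.25, Σuv = 3409.26
nΣuv − ΣuΣv = 27274.08 − 28579.59 = -1305.51
nΣu² − (Σu)² = 23756.4 − 23134.41 = 621.99; nΣv² − (Σv)² = 38450 − 35306.41 = 3143.59
r = -1305.51 / √(621.99 × 3143.59) = -1305.51 / 1398.3138 ≈ -0.934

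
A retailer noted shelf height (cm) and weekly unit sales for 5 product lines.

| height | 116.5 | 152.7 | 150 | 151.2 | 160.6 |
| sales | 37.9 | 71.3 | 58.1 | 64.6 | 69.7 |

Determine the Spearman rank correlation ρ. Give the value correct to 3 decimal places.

Rank height: 1, 4, 2, 3, 5
Rank sales: 1, 5, 2, 3, 4
d = rank(height) − rank(sales): 0, -1, 0, 0, 1; Σd² = 2
ρ = 1 − 6Σd² / [n(n²−1)] = 1 − 6×2 / (5×24) = 1 − 12/120 ≈ 0.900

0.900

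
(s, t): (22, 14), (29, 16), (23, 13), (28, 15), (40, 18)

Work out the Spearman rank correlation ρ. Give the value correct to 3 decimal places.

0.900

Rank s: 1, 4, 2, 3, 5
Rank t: 2, 4, 1, 3, 5
d = rank(s) − rank(t): -1, 0, 1, 0, 0; Σd² = 2
ρ = 1 − 6Σd² / [n(n²−1)] = 1 − 6×2 / (5×24) = 1 − 12/120 ≈ 0.900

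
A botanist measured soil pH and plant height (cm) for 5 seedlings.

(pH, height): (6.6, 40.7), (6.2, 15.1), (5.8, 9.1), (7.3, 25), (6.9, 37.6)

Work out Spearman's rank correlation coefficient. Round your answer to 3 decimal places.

0.600

Rank pH: 3, 2, 1, 5, 4
Rank height: 5, 2, 1, 3, 4
d = rank(pH) − rank(height): -2, 0, 0, 2, 0; Σd² = 8
ρ = 1 − 6Σd² / [n(n²−1)] = 1 − 6×8 / (5×24) = 1 − 48/120 ≈ 0.600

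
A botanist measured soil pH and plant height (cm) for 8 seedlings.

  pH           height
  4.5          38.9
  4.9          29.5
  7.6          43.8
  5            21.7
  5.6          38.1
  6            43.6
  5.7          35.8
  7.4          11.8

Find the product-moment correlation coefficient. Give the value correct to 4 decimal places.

n = 8, Σx = 46.7, Σy = 263.2, Σx² = 281.63, Σy² = 9546.24, Σxy = 1527.32
nΣxy − ΣxΣy = 12218.56 − 12291.44 = -72.88
nΣx² − (Σx)² = 2253.04 − 2180.89 = 72.15; nΣy² − (Σy)² = 76369.92 − 69274.24 = 7095.68
r = -72.88 / √(72.15 × 7095.68) = -72.88 / 715.5091 ≈ -0.1019

-0.1019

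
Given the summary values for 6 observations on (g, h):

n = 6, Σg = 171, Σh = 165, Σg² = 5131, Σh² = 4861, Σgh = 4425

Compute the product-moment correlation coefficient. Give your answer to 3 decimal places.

r = (nΣgh − ΣgΣh) / √[(nΣg² − (Σg)²)(nΣh² − (Σh)²)]
Numerator: 6×4425 − 171×165 = -1665
Denominator: √[(30786 − 29241)(29166 − 27225)] = √[1545 × 1941] = 1731.7174
r = -1665 / 1731.7174 ≈ -0.961

-0.961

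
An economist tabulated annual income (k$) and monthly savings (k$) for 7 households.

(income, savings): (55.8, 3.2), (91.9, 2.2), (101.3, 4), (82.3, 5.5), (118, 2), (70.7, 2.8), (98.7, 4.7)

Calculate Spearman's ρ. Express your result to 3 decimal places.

Rank income: 1, 4, 6, 3, 7, 2, 5
Rank savings: 4, 2, 5, 7, 1, 3, 6
d = rank(income) − rank(savings): -3, 2, 1, -4, 6, -1, -1; Σd² = 68
ρ = 1 − 6Σd² / [n(n²−1)] = 1 − 6×68 / (7×48) = 1 − 408/336 ≈ -0.214

-0.214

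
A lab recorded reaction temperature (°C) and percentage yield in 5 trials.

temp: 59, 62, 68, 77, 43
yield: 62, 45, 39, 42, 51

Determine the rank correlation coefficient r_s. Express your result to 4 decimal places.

Rank temp: 2, 3, 4, 5, 1
Rank yield: 5, 3, 1, 2, 4
d = rank(temp) − rank(yield): -3, 0, 3, 3, -3; Σd² = 36
ρ = 1 − 6Σd² / [n(n²−1)] = 1 − 6×36 / (5×24) = 1 − 216/120 ≈ -0.8000

-0.8000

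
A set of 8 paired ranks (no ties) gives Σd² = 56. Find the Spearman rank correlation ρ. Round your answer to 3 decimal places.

ρ = 1 − 6Σd² / [n(n²−1)] = 1 − 6×56 / (8×63)
  = 1 − 336/504 = 1 − 0.6667 ≈ 0.333

0.333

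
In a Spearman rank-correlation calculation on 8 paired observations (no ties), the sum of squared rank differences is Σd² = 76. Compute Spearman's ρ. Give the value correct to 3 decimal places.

ρ = 1 − 6Σd² / [n(n²−1)] = 1 − 6×76 / (8×63)
  = 1 − 456/504 = 1 − 0.9048 ≈ 0.095

0.095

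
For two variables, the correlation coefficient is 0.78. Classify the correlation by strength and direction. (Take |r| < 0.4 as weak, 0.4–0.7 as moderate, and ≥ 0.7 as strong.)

r = 0.78 > 0 so the relationship is positive.
|r| = 0.78, which falls in the strong range.

strong positive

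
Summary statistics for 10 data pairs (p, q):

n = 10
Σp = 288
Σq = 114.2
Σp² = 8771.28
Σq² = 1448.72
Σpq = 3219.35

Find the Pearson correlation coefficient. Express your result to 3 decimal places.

-0.265

r = (nΣpq − ΣpΣq) / √[(nΣp² − (Σp)²)(nΣq² − (Σq)²)]
Numerator: 10×3219.35 − 288×114.2 = -696.1
Denominator: √[(87712.8 − 82944)(14487.2 − 13041.64)] = √[4768.8 × 1445.56] = 2625.5640
r = -696.1 / 2625.5640 ≈ -0.265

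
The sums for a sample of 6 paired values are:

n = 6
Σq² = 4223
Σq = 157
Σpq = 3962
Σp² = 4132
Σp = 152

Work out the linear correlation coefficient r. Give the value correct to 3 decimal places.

r = (nΣpq − ΣpΣq) / √[(nΣp² − (Σp)²)(nΣq² − (Σq)²)]
Numerator: 6×3962 − 152×157 = -92
Denominator: √[(24792 − 23104)(25338 − 24649)] = √[1688 × 689] = 1078.4396
r = -92 / 1078.4396 ≈ -0.085

-0.085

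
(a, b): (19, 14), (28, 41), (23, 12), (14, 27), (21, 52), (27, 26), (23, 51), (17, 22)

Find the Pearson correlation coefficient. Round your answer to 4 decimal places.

n = 8, Σa = 172, Σb = 245, Σa² = 3858, Σb² = 9215, Σab = 5409
nΣab − ΣaΣb = 43272 − 42140 = 1132
nΣa² − (Σa)² = 30864 − 29584 = 1280; nΣb² − (Σb)² = 73720 − 60025 = 13695
r = 1132 / √(1280 × 13695) = 1132 / 4186.8365 ≈ 0.2704

0.2704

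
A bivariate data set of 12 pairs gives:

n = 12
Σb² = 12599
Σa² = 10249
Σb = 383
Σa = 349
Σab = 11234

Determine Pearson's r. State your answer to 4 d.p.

r = (nΣab − ΣaΣb) / √[(nΣa² − (Σa)²)(nΣb² − (Σb)²)]
Numerator: 12×11234 − 349×383 = 1141
Denominator: √[(122988 − 121801)(151188 − 146689)] = √[1187 × 4499] = 2310.9117
r = 1141 / 2310.9117 ≈ 0.4937

0.4937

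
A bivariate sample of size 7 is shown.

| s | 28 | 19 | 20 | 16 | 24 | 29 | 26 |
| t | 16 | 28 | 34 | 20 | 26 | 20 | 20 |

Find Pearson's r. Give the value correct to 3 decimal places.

-0.501

n = 7, Σs = 162, Σt = 164, Σs² = 3894, Σt² = 4072, Σst = 3704
nΣst − ΣsΣt = 25928 − 26568 = -640
nΣs² − (Σs)² = 27258 − 26244 = 1014; nΣt² − (Σt)² = 28504 − 26896 = 1608
r = -640 / √(1014 × 1608) = -640 / 1276.9150 ≈ -0.501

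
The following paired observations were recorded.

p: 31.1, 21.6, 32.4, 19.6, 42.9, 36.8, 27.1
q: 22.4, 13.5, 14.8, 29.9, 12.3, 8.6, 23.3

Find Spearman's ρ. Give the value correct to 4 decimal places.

-0.7500

Rank p: 4, 2, 5, 1, 7, 6, 3
Rank q: 5, 3, 4, 7, 2, 1, 6
d = rank(p) − rank(q): -1, -1, 1, -6, 5, 5, -3; Σd² = 98
ρ = 1 − 6Σd² / [n(n²−1)] = 1 − 6×98 / (7×48) = 1 − 588/336 ≈ -0.7500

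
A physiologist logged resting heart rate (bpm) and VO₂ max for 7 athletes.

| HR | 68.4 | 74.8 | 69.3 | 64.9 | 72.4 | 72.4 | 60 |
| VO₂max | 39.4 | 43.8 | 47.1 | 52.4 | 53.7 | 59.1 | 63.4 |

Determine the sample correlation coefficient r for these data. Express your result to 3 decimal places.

-0.451

n = 7, Σx = 482.2, Σy = 358.9, Σx² = 33371.62, Σy² = 18831.03, Σxy = 24606.71
nΣxy − ΣxΣy = 172246.97 − 173061.58 = -814.61
nΣx² − (Σx)² = 233601.34 − 232516.84 = 1084.5; nΣy² − (Σy)² = 131817.21 − 128809.21 = 3008
r = -814.61 / √(1084.5 × 3008) = -814.61 / 1806.1495 ≈ -0.451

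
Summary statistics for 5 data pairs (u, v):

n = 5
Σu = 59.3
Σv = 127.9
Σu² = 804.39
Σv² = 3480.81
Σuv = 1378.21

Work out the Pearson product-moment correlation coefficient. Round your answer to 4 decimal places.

-0.9538

r = (nΣuv − ΣuΣv) / √[(nΣu² − (Σu)²)(nΣv² − (Σv)²)]
Numerator: 5×1378.21 − 59.3×127.9 = -693.42
Denominator: √[(4021.95 − 3516.49)(17404.05 − 16358.41)] = √[505.46 × 1045.64] = 727.0001
r = -693.42 / 727.0001 ≈ -0.9538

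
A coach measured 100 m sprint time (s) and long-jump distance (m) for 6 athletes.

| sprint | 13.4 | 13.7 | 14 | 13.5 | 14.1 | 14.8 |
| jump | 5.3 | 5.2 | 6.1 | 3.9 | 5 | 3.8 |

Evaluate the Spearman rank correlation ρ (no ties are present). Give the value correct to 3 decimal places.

Rank sprint: 1, 3, 4, 2, 5, 6
Rank jump: 5, 4, 6, 2, 3, 1
d = rank(sprint) − rank(jump): -4, -1, -2, 0, 2, 5; Σd² = 50
ρ = 1 − 6Σd² / [n(n²−1)] = 1 − 6×50 / (6×35) = 1 − 300/210 ≈ -0.429

-0.429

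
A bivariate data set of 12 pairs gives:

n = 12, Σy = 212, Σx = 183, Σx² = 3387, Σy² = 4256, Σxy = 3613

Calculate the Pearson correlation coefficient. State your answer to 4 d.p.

0.6887

r = (nΣxy − ΣxΣy) / √[(nΣx² − (Σx)²)(nΣy² − (Σy)²)]
Numerator: 12×3613 − 183×212 = 4560
Denominator: √[(40644 − 33489)(51072 − 44944)] = √[7155 × 6128] = 6621.6191
r = 4560 / 6621.6191 ≈ 0.6887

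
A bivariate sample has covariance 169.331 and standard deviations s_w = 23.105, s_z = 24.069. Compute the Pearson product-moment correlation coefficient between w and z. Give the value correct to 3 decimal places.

0.304

r = Cov(w,z) / (s_w · s_z) = 169.331 / (23.105 × 24.069)
  = 169.331 / 556.1142 ≈ 0.304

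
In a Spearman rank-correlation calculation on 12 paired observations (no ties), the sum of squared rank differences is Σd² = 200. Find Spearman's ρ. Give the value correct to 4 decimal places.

0.3007

ρ = 1 − 6Σd² / [n(n²−1)] = 1 − 6×200 / (12×143)
  = 1 − 1200/1716 = 1 − 0.69930 ≈ 0.3007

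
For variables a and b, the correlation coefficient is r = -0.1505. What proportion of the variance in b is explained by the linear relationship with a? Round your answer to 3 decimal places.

r² = (-0.1505)² = 0.023

0.023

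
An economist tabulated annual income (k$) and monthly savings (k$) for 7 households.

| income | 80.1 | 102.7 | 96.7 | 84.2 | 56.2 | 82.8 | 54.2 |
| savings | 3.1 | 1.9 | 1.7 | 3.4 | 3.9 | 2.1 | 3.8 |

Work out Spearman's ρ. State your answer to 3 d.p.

-0.821

Rank income: 3, 7, 6, 5, 2, 4, 1
Rank savings: 4, 2, 1, 5, 7, 3, 6
d = rank(income) − rank(savings): -1, 5, 5, 0, -5, 1, -5; Σd² = 102
ρ = 1 − 6Σd² / [n(n²−1)] = 1 − 6×102 / (7×48) = 1 − 612/336 ≈ -0.821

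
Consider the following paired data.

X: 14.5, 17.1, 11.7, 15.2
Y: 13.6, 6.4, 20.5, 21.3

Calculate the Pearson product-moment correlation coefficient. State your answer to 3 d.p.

n = 4, ΣX = 58.5, ΣY = 61.8, ΣX² = 870.59, ΣY² = 1099.86, ΣXY = 870.25
nΣXY − ΣXΣY = 3481 − 3615.3 = -134.3
nΣX² − (ΣX)² = 3482.36 − 3422.25 = 60.11; nΣY² − (ΣY)² = 4399.44 − 3819.24 = 580.2
r = -134.3 / √(60.11 × 580.2) = -134.3 / 186.7507 ≈ -0.719

-0.719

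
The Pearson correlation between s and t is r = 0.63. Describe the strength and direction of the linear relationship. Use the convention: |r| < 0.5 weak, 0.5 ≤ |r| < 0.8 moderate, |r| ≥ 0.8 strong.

moderate positive

r = 0.63 > 0 so the relationship is positive.
|r| = 0.63, which falls in the moderate range.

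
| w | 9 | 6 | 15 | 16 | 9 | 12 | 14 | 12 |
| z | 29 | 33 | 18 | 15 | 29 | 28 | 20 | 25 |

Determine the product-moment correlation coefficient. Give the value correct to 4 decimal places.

-0.9555

n = 8, Σw = 93, Σz = 197, Σw² = 1163, Σz² = 5129, Σwz = 2146
nΣwz − ΣwΣz = 17168 − 18321 = -1153
nΣw² − (Σw)² = 9304 − 8649 = 655; nΣz² − (Σz)² = 41032 − 38809 = 2223
r = -1153 / √(655 × 2223) = -1153 / 1206.6752 ≈ -0.9555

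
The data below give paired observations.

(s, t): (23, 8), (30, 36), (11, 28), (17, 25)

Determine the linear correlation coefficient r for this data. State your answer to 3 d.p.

n = 4, Σs = 81, Σt = 97, Σs² = 1839, Σt² = 2769, Σst = 1997
nΣst − ΣsΣt = 7988 − 7857 = 131
nΣs² − (Σs)² = 7356 − 6561 = 795; nΣt² − (Σt)² = 11076 − 9409 = 1667
r = 131 / √(795 × 1667) = 131 / 1151.2015 ≈ 0.114

0.114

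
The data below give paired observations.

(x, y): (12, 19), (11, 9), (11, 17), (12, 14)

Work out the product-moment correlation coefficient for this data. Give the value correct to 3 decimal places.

n = 4, Σx = 46, Σy = 59, Σx² = 530, Σy² = 927, Σxy = 682
nΣxy − ΣxΣy = 2728 − 2714 = 14
nΣx² − (Σx)² = 2120 − 2116 = 4; nΣy² − (Σy)² = 3708 − 3481 = 227
r = 14 / √(4 × 227) = 14 / 30.1330 ≈ 0.465

0.465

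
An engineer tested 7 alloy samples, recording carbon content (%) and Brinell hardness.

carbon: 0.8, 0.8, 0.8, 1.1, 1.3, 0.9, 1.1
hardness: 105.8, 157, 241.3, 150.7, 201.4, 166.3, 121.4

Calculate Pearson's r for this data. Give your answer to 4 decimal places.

n = 7, Σx = 6.8, Σy = 1143.9, Σx² = 6.84, Σy² = 199734.43, Σxy = 1114.08
nΣxy − ΣxΣy = 7798.56 − 7778.52 = 20.04
nΣx² − (Σx)² = 47.88 − 46.24 = 1.64; nΣy² − (Σy)² = 1398141.01 − 1308507.21 = 89633.8
r = 20.04 / √(1.64 × 89633.8) = 20.04 / 383.4050 ≈ 0.0523

0.0523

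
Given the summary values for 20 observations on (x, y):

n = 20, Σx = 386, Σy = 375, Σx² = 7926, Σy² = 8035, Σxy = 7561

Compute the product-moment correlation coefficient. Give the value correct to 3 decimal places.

0.468

r = (nΣxy − ΣxΣy) / √[(nΣx² − (Σx)²)(nΣy² − (Σy)²)]
Numerator: 20×7561 − 386×375 = 6470
Denominator: √[(158520 − 148996)(160700 − 140625)] = √[9524 × 20075] = 13827.3027
r = 6470 / 13827.3027 ≈ 0.468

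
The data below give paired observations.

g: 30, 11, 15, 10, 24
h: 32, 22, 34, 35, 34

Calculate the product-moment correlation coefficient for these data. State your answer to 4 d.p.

n = 5, Σg = 90, Σh = 157, Σg² = 1922, Σh² = 5045, Σgh = 2878
nΣgh − ΣgΣh = 14390 − 14130 = 260
nΣg² − (Σg)² = 9610 − 8100 = 1510; nΣh² − (Σh)² = 25225 − 24649 = 576
r = 260 / √(1510 × 576) = 260 / 932.6092 ≈ 0.2788

0.2788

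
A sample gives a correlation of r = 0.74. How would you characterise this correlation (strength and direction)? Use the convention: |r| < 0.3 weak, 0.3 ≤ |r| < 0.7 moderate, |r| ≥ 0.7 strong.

r = 0.74 > 0 so the relationship is positive.
|r| = 0.74, which falls in the strong range.

strong positive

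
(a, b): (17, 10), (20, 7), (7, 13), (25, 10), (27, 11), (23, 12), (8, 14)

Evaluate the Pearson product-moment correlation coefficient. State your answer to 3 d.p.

-0.553

n = 7, Σa = 127, Σb = 77, Σa² = 2685, Σb² = 879, Σab = 1336
nΣab − ΣaΣb = 9352 − 9779 = -427
nΣa² − (Σa)² = 18795 − 16129 = 2666; nΣb² − (Σb)² = 6153 − 5929 = 224
r = -427 / √(2666 × 224) = -427 / 772.7768 ≈ -0.553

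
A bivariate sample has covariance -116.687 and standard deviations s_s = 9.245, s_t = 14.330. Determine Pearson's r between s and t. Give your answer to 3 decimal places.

-0.881

r = Cov(s,t) / (s_s · s_t) = -116.687 / (9.245 × 14.330)
  = -116.687 / 132.4808 ≈ -0.881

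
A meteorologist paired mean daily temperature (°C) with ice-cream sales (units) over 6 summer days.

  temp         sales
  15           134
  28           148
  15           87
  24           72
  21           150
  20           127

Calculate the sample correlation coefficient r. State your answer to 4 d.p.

n = 6, Σx = 123, Σy = 718, Σx² = 2651, Σy² = 91242, Σxy = 14877
nΣxy − ΣxΣy = 89262 − 88314 = 948
nΣx² − (Σx)² = 15906 − 15129 = 777; nΣy² − (Σy)² = 547452 − 515524 = 31928
r = 948 / √(777 × 31928) = 948 / 4980.7686 ≈ 0.1903

0.1903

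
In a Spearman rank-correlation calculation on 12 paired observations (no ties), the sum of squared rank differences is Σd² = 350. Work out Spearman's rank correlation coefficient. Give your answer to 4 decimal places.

-0.2238

ρ = 1 − 6Σd² / [n(n²−1)] = 1 − 6×350 / (12×143)
  = 1 − 2100/1716 = 1 − 1.22378 ≈ -0.2238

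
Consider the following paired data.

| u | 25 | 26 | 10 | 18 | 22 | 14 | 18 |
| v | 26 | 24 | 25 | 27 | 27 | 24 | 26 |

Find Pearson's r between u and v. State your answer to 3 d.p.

n = 7, Σu = 133, Σv = 179, Σu² = 2729, Σv² = 4587, Σuv = 3408
nΣuv − ΣuΣv = 23856 − 23807 = 49
nΣu² − (Σu)² = 19103 − 17689 = 1414; nΣv² − (Σv)² = 32109 − 32041 = 68
r = 49 / √(1414 × 68) = 49 / 310.0839 ≈ 0.158

0.158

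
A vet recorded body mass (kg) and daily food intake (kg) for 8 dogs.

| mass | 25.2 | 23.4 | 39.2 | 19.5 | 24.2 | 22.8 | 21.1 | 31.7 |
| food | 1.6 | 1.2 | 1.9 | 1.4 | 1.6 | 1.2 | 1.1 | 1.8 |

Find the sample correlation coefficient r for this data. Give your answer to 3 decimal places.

0.823

n = 8, Σx = 207.1, Σy = 11.8, Σx² = 5655.07, Σy² = 18.02, Σxy = 316.53
nΣxy − ΣxΣy = 2532.24 − 2443.78 = 88.46
nΣx² − (Σx)² = 45240.56 − 42890.41 = 2350.15; nΣy² − (Σy)² = 144.16 − 139.24 = 4.92
r = 88.46 / √(2350.15 × 4.92) = 88.46 / 107.5302 ≈ 0.823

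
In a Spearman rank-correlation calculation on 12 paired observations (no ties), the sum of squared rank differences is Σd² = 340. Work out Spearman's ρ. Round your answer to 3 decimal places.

ρ = 1 − 6Σd² / [n(n²−1)] = 1 − 6×340 / (12×143)
  = 1 − 2040/1716 = 1 − 1.1888 ≈ -0.189

-0.189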